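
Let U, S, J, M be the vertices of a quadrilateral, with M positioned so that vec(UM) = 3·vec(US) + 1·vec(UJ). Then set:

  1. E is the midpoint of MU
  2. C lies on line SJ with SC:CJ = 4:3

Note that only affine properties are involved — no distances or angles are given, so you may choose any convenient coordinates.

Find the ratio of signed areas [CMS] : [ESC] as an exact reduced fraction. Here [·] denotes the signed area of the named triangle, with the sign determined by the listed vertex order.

Work in coordinates with U = (0, 0), S = (1, 0), J = (0, 1), M = (3, 1).
1. E is the midpoint of MU ⇒ E = (3/2, 1/2)
2. C lies on line SJ with SC:CJ = 4:3 ⇒ C = (3/7, 4/7)
2·[CMS] = -12/7, 2·[ESC] = -4/7
[CMS]:[ESC] = -12/7:-4/7 = 3

[CMS]:[ESC] = 3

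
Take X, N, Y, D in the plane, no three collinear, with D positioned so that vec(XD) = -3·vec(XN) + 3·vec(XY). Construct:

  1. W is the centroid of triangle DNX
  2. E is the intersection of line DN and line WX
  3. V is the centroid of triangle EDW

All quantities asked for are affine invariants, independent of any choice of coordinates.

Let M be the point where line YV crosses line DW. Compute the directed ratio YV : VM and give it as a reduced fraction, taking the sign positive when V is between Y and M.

Assign X = (0, 0), N = (1, 0), Y = (0, 1), D = (-3, 3) — the answer is frame-independent, so this choice is without loss of generality.
1. W is the centroid of triangle DNX ⇒ W = (-2/3, 1)
2. E is the intersection of line DN and line WX ⇒ E = (-1, 3/2)
3. V is the centroid of triangle EDW ⇒ V = (-14/9, 11/6)
line YV meets DW at M = (-16/9, 41/21)
V = Y + t·(M−Y) with t = 7/8, so YV:VM = 7/8:1/8

YV:VM = 7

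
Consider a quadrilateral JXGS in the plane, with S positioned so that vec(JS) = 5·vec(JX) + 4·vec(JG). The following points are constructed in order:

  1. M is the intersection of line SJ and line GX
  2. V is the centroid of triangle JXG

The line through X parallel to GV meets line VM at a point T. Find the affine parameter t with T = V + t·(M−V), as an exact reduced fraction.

Assign J = (0, 0), X = (1, 0), G = (0, 1), S = (5, 4) — the answer is frame-independent, so this choice is without loss of generality.
1. M is the intersection of line SJ and line GX ⇒ M = (5/9, 4/9)
2. V is the centroid of triangle JXG ⇒ V = (1/3, 1/3)
through X parallel to GV: direction (1/3, -2/3); meets VM at T = (11/15, 8/15)
T = V + t·(M−V) with t = 9/5

t = 9/5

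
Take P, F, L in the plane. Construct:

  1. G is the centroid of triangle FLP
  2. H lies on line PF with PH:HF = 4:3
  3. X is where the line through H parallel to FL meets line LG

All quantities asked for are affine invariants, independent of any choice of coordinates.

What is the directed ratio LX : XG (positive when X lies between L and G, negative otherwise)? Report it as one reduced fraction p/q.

Set P = (0, 0), F = (1, 0), L = (0, 1); any affine frame gives the same invariant.
1. G is the centroid of triangle FLP ⇒ G = (1/3, 1/3)
2. H lies on line PF with PH:HF = 4:3 ⇒ H = (4/7, 0)
3. X is where the line through H parallel to FL meets line LG ⇒ X = (3/7, 1/7)
X = L + t·(G−L) with t = 9/7, so LX:XG = t:(1−t) = 9/7:-2/7

LX:XG = -9/2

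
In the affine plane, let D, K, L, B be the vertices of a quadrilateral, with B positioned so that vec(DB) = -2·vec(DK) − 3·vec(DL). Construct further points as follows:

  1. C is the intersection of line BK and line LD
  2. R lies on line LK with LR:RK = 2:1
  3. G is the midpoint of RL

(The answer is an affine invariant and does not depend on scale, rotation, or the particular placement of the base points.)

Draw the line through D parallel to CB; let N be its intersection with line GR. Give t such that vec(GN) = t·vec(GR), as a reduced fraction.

Set D = (0, 0), K = (1, 0), L = (0, 1), B = (-2, -3); any affine frame gives the same invariant.
1. C is the intersection of line BK and line LD ⇒ C = (0, -1)
2. R lies on line LK with LR:RK = 2:1 ⇒ R = (2/3, 1/3)
3. G is the midpoint of RL ⇒ G = (1/3, 2/3)
through D parallel to CB: direction (-2, -2); meets GR at N = (1/2, 1/2)
N = G + t·(R−G) with t = 1/2

t = 1/2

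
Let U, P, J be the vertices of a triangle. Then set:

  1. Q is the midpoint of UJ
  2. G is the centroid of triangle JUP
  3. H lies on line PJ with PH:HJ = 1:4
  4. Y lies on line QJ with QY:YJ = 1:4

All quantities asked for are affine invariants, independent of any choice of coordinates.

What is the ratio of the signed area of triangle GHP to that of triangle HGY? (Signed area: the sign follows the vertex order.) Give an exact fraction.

[GHP]:[HGY] = 5/6

Set U = (0, 0), P = (1, 0), J = (0, 1); any affine frame gives the same invariant.
1. Q is the midpoint of UJ ⇒ Q = (0, 1/2)
2. G is the centroid of triangle JUP ⇒ G = (1/3, 1/3)
3. H lies on line PJ with PH:HJ = 1:4 ⇒ H = (4/5, 1/5)
4. Y lies on line QJ with QY:YJ = 1:4 ⇒ Y = (0, 3/5)
2·[GHP] = -1/15, 2·[HGY] = -2/25
[GHP]:[HGY] = -1/15:-2/25 = 5/6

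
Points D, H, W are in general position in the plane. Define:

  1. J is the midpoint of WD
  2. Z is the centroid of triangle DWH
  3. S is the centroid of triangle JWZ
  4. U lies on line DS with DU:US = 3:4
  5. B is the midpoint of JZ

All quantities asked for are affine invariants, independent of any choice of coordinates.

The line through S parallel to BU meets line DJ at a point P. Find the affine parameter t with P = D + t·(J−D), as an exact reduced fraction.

Choose coordinates D = (0, 0), H = (1, 0), W = (0, 1).
1. J is the midpoint of WD ⇒ J = (0, 1/2)
2. Z is the centroid of triangle DWH ⇒ Z = (1/3, 1/3)
3. S is the centroid of triangle JWZ ⇒ S = (1/9, 11/18)
4. U lies on line DS with DU:US = 3:4 ⇒ U = (1/21, 11/42)
5. B is the midpoint of JZ ⇒ B = (1/6, 5/12)
through S parallel to BU: direction (-5/42, -13/84); meets DJ at P = (0, 7/15)
P = D + t·(J−D) with t = 14/15

t = 14/15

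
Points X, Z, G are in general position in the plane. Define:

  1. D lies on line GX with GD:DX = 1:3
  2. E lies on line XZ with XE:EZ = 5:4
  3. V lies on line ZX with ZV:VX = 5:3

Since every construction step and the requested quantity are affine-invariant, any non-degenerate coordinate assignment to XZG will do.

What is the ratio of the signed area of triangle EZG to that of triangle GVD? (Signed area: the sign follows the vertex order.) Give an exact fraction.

[EZG]:[GVD] = -128/27

Choose coordinates X = (0, 0), Z = (1, 0), G = (0, 1).
1. D lies on line GX with GD:DX = 1:3 ⇒ D = (0, 3/4)
2. E lies on line XZ with XE:EZ = 5:4 ⇒ E = (5/9, 0)
3. V lies on line ZX with ZV:VX = 5:3 ⇒ V = (3/8, 0)
2·[EZG] = 4/9, 2·[GVD] = -3/32
[EZG]:[GVD] = 4/9:-3/32 = -128/27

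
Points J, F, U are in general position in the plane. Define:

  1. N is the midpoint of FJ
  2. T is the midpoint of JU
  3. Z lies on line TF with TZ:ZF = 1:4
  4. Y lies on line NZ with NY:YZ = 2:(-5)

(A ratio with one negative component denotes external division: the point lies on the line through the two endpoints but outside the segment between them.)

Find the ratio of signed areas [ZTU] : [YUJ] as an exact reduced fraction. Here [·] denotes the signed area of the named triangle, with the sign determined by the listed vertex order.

Assign J = (0, 0), F = (1, 0), U = (0, 1) — the answer is frame-independent, so this choice is without loss of generality.
1. N is the midpoint of FJ ⇒ N = (1/2, 0)
2. T is the midpoint of JU ⇒ T = (0, 1/2)
3. Z lies on line TF with TZ:ZF = 1:4 ⇒ Z = (1/5, 2/5)
4. Y lies on line NZ with NY:YZ = 2:(-5) ⇒ Y = (7/10, -4/15)
2·[ZTU] = -1/10, 2·[YUJ] = 7/10
[ZTU]:[YUJ] = -1/10:7/10 = -1/7

[ZTU]:[YUJ] = -1/7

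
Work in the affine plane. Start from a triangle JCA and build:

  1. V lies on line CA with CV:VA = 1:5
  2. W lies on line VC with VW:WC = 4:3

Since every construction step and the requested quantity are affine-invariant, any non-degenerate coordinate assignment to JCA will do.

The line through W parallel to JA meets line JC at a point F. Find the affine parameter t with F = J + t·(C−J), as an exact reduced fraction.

Work in coordinates with J = (0, 0), C = (1, 0), A = (0, 1).
1. V lies on line CA with CV:VA = 1:5 ⇒ V = (5/6, 1/6)
2. W lies on line VC with VW:WC = 4:3 ⇒ W = (13/14, 1/14)
through W parallel to JA: direction (0, 1); meets JC at F = (13/14, 0)
F = J + t·(C−J) with t = 13/14

t = 13/14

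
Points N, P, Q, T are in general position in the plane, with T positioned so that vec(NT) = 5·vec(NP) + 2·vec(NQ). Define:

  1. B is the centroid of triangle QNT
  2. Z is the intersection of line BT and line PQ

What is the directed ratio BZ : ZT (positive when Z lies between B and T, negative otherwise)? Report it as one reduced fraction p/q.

BZ:ZT = -5/18

Choose coordinates N = (0, 0), P = (1, 0), Q = (0, 1), T = (5, 2).
1. B is the centroid of triangle QNT ⇒ B = (5/3, 1)
2. Z is the intersection of line BT and line PQ ⇒ Z = (5/13, 8/13)
Z = B + t·(T−B) with t = -5/13, so BZ:ZT = t:(1−t) = -5/13:18/13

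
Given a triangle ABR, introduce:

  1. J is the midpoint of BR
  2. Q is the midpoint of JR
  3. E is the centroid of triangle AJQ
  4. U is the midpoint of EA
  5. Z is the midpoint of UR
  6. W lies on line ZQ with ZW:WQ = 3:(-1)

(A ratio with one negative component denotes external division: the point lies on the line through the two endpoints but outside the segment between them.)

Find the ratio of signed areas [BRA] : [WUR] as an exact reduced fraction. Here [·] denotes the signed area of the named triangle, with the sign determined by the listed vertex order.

Assign A = (0, 0), B = (1, 0), R = (0, 1) — the answer is frame-independent, so this choice is without loss of generality.
1. J is the midpoint of BR ⇒ J = (1/2, 1/2)
2. Q is the midpoint of JR ⇒ Q = (1/4, 3/4)
3. E is the centroid of triangle AJQ ⇒ E = (1/4, 5/12)
4. U is the midpoint of EA ⇒ U = (1/8, 5/24)
5. Z is the midpoint of UR ⇒ Z = (1/16, 29/48)
6. W lies on line ZQ with ZW:WQ = 3:(-1) ⇒ W = (11/32, 79/96)
2·[BRA] = 1, 2·[WUR] = -1/4
[BRA]:[WUR] = 1:-1/4 = -4

[BRA]:[WUR] = -4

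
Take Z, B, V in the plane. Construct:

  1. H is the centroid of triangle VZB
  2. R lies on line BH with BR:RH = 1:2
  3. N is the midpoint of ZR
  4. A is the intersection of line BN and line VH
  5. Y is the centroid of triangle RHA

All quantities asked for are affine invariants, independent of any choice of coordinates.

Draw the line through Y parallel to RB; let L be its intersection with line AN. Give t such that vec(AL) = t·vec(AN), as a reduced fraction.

Set Z = (0, 0), B = (1, 0), V = (0, 1); any affine frame gives the same invariant.
1. H is the centroid of triangle VZB ⇒ H = (1/3, 1/3)
2. R lies on line BH with BR:RH = 1:2 ⇒ R = (7/9, 1/9)
3. N is the midpoint of ZR ⇒ N = (7/18, 1/18)
4. A is the intersection of line BN and line VH ⇒ A = (10/21, 1/21)
5. Y is the centroid of triangle RHA ⇒ Y = (100/189, 31/189)
through Y parallel to RB: direction (2/9, -1/9); meets AN at L = (52/63, 1/63)
L = A + t·(N−A) with t = -4

t = -4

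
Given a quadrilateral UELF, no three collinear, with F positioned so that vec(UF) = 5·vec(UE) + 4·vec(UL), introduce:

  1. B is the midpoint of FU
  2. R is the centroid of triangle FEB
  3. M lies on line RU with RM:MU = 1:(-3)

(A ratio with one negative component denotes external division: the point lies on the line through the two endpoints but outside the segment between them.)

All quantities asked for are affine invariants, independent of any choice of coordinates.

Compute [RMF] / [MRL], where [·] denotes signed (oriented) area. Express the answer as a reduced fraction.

Assign U = (0, 0), E = (1, 0), L = (0, 1), F = (5, 4) — the answer is frame-independent, so this choice is without loss of generality.
1. B is the midpoint of FU ⇒ B = (5/2, 2)
2. R is the centroid of triangle FEB ⇒ R = (17/6, 2)
3. M lies on line RU with RM:MU = 1:(-3) ⇒ M = (17/4, 3)
2·[RMF] = 2/3, 2·[MRL] = -17/12
[RMF]:[MRL] = 2/3:-17/12 = -8/17

[RMF]:[MRL] = -8/17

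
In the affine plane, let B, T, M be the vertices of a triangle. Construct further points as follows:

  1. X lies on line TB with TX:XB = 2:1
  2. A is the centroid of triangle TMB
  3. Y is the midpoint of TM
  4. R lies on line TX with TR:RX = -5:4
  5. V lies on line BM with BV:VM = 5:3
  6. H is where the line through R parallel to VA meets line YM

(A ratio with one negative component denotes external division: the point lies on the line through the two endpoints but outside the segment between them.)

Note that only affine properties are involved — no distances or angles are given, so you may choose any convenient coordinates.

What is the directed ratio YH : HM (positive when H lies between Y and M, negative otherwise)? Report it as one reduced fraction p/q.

YH:HM = -143/146

Work in coordinates with B = (0, 0), T = (1, 0), M = (0, 1).
1. X lies on line TB with TX:XB = 2:1 ⇒ X = (1/3, 0)
2. A is the centroid of triangle TMB ⇒ A = (1/3, 1/3)
3. Y is the midpoint of TM ⇒ Y = (1/2, 1/2)
4. R lies on line TX with TR:RX = -5:4 ⇒ R = (-7/3, 0)
5. V lies on line BM with BV:VM = 5:3 ⇒ V = (0, 5/8)
6. H is where the line through R parallel to VA meets line YM ⇒ H = (73/3, -70/3)
H = Y + t·(M−Y) with t = -143/3, so YH:HM = t:(1−t) = -143/3:146/3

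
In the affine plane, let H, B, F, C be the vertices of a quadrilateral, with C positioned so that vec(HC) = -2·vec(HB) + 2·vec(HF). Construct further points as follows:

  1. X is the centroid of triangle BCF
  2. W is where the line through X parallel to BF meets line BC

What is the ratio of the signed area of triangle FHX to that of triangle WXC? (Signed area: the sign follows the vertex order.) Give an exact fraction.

[FHX]:[WXC] = -3/2

Choose coordinates H = (0, 0), B = (1, 0), F = (0, 1), C = (-2, 2).
1. X is the centroid of triangle BCF ⇒ X = (-1/3, 1)
2. W is where the line through X parallel to BF meets line BC ⇒ W = (0, 2/3)
2·[FHX] = -1/3, 2·[WXC] = 2/9
[FHX]:[WXC] = -1/3:2/9 = -3/2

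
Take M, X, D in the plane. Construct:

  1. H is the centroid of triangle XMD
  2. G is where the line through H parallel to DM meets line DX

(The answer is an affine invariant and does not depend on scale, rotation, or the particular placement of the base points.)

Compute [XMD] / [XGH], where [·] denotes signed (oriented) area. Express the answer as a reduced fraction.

Set M = (0, 0), X = (1, 0), D = (0, 1); any affine frame gives the same invariant.
1. H is the centroid of triangle XMD ⇒ H = (1/3, 1/3)
2. G is where the line through H parallel to DM meets line DX ⇒ G = (1/3, 2/3)
2·[XMD] = -1, 2·[XGH] = 2/9
[XMD]:[XGH] = -1:2/9 = -9/2

[XMD]:[XGH] = -9/2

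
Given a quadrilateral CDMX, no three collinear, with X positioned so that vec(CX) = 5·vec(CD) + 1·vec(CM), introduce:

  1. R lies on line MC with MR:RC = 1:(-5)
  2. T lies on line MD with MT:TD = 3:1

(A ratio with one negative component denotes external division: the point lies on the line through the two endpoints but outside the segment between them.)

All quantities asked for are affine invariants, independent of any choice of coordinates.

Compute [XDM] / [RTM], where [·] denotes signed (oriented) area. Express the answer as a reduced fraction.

Work in coordinates with C = (0, 0), D = (1, 0), M = (0, 1), X = (5, 1).
1. R lies on line MC with MR:RC = 1:(-5) ⇒ R = (0, 5/4)
2. T lies on line MD with MT:TD = 3:1 ⇒ T = (3/4, 1/4)
2·[XDM] = -5, 2·[RTM] = -3/16
[XDM]:[RTM] = -5:-3/16 = 80/3

[XDM]:[RTM] = 80/3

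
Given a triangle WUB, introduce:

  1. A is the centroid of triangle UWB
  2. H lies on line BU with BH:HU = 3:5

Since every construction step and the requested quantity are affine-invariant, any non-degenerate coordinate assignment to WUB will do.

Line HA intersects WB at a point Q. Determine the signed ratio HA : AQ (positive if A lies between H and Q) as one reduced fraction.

HA:AQ = 1/8

Choose coordinates W = (0, 0), U = (1, 0), B = (0, 1).
1. A is the centroid of triangle UWB ⇒ A = (1/3, 1/3)
2. H lies on line BU with BH:HU = 3:5 ⇒ H = (3/8, 5/8)
line HA meets WB at Q = (0, -2)
A = H + t·(Q−H) with t = 1/9, so HA:AQ = 1/9:8/9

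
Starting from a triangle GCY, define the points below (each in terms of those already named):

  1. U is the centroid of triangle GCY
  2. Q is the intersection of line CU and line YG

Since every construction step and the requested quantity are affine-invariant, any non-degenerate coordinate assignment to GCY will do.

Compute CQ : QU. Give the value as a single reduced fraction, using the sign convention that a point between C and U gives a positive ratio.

CQ:QU = -3

Choose coordinates G = (0, 0), C = (1, 0), Y = (0, 1).
1. U is the centroid of triangle GCY ⇒ U = (1/3, 1/3)
2. Q is the intersection of line CU and line YG ⇒ Q = (0, 1/2)
Q = C + t·(U−C) with t = 3/2, so CQ:QU = t:(1−t) = 3/2:-1/2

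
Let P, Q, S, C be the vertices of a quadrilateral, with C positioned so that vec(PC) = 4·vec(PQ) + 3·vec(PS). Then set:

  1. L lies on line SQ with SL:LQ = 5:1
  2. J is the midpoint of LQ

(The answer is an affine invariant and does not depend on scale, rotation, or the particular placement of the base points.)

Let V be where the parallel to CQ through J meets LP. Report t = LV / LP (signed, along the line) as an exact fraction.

Work in coordinates with P = (0, 0), Q = (1, 0), S = (0, 1), C = (4, 3).
1. L lies on line SQ with SL:LQ = 5:1 ⇒ L = (5/6, 1/6)
2. J is the midpoint of LQ ⇒ J = (11/12, 1/12)
through J parallel to CQ: direction (-3, -3); meets LP at V = (25/24, 5/24)
V = L + t·(P−L) with t = -1/4

t = -1/4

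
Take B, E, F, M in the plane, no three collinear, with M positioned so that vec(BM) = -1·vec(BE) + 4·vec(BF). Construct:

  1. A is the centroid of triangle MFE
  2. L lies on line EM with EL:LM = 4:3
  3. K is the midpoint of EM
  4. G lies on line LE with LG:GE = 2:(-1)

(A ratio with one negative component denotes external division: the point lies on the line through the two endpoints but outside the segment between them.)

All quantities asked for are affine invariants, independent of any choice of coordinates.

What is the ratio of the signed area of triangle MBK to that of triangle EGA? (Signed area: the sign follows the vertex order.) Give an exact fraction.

Work in coordinates with B = (0, 0), E = (1, 0), F = (0, 1), M = (-1, 4).
1. A is the centroid of triangle MFE ⇒ A = (0, 5/3)
2. L lies on line EM with EL:LM = 4:3 ⇒ L = (-1/7, 16/7)
3. K is the midpoint of EM ⇒ K = (0, 2)
4. G lies on line LE with LG:GE = 2:(-1) ⇒ G = (15/7, -16/7)
2·[MBK] = 2, 2·[EGA] = -8/21
[MBK]:[EGA] = 2:-8/21 = -21/4

[MBK]:[EGA] = -21/4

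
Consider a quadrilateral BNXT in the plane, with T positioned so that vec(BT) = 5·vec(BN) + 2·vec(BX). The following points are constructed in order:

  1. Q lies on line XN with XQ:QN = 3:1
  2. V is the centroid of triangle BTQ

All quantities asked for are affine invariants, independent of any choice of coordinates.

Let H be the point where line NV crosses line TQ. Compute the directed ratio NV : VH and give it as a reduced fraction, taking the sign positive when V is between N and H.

Work in coordinates with B = (0, 0), N = (1, 0), X = (0, 1), T = (5, 2).
1. Q lies on line XN with XQ:QN = 3:1 ⇒ Q = (3/4, 1/4)
2. V is the centroid of triangle BTQ ⇒ V = (23/12, 3/4)
line NV meets TQ at H = (71/38, 27/38)
V = N + t·(H−N) with t = 19/18, so NV:VH = 19/18:-1/18

NV:VH = -19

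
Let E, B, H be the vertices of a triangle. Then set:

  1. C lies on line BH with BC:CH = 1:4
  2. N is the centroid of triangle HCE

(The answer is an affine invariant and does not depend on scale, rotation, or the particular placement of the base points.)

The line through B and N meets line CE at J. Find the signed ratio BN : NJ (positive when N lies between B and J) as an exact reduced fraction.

BN:NJ = -7/4

Choose coordinates E = (0, 0), B = (1, 0), H = (0, 1).
1. C lies on line BH with BC:CH = 1:4 ⇒ C = (4/5, 1/5)
2. N is the centroid of triangle HCE ⇒ N = (4/15, 2/5)
line BN meets CE at J = (24/35, 6/35)
N = B + t·(J−B) with t = 7/3, so BN:NJ = 7/3:-4/3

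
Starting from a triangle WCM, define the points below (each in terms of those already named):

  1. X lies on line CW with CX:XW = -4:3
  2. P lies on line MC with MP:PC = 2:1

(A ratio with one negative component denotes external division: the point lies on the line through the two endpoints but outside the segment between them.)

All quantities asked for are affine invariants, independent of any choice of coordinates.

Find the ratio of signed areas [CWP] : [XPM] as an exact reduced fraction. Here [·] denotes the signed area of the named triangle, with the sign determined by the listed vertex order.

[CWP]:[XPM] = -1/8

Set W = (0, 0), C = (1, 0), M = (0, 1); any affine frame gives the same invariant.
1. X lies on line CW with CX:XW = -4:3 ⇒ X = (-3, 0)
2. P lies on line MC with MP:PC = 2:1 ⇒ P = (2/3, 1/3)
2·[CWP] = -1/3, 2·[XPM] = 8/3
[CWP]:[XPM] = -1/3:8/3 = -1/8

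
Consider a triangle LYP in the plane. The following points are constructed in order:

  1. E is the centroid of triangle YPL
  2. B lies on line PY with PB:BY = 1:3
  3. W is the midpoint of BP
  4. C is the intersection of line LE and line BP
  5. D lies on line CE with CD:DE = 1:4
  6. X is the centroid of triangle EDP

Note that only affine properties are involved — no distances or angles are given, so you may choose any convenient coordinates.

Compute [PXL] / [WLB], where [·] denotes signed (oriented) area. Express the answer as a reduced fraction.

[PXL]:[WLB] = -32/15

Assign L = (0, 0), Y = (1, 0), P = (0, 1) — the answer is frame-independent, so this choice is without loss of generality.
1. E is the centroid of triangle YPL ⇒ E = (1/3, 1/3)
2. B lies on line PY with PB:BY = 1:3 ⇒ B = (1/4, 3/4)
3. W is the midpoint of BP ⇒ W = (1/8, 7/8)
4. C is the intersection of line LE and line BP ⇒ C = (1/2, 1/2)
5. D lies on line CE with CD:DE = 1:4 ⇒ D = (7/15, 7/15)
6. X is the centroid of triangle EDP ⇒ X = (4/15, 3/5)
2·[PXL] = -4/15, 2·[WLB] = 1/8
[PXL]:[WLB] = -4/15:1/8 = -32/15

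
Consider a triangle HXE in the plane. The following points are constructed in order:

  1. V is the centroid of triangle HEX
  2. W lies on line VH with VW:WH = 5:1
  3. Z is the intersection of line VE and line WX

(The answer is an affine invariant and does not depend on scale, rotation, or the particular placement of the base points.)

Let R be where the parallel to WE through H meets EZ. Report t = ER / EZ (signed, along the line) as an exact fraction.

t = -11/80

Assign H = (0, 0), X = (1, 0), E = (0, 1) — the answer is frame-independent, so this choice is without loss of generality.
1. V is the centroid of triangle HEX ⇒ V = (1/3, 1/3)
2. W lies on line VH with VW:WH = 5:1 ⇒ W = (1/18, 1/18)
3. Z is the intersection of line VE and line WX ⇒ Z = (16/33, 1/33)
through H parallel to WE: direction (-1/18, 17/18); meets EZ at R = (-1/15, 17/15)
R = E + t·(Z−E) with t = -11/80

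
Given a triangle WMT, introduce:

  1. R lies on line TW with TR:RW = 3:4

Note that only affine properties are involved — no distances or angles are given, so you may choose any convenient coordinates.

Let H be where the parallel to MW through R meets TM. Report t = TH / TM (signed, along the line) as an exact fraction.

t = 3/7

Set W = (0, 0), M = (1, 0), T = (0, 1); any affine frame gives the same invariant.
1. R lies on line TW with TR:RW = 3:4 ⇒ R = (0, 4/7)
through R parallel to MW: direction (-1, 0); meets TM at H = (3/7, 4/7)
H = T + t·(M−T) with t = 3/7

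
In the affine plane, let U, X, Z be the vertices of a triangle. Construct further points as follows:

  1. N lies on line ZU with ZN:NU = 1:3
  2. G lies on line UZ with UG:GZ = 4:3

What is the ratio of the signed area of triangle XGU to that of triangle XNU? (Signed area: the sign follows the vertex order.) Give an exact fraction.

Set U = (0, 0), X = (1, 0), Z = (0, 1); any affine frame gives the same invariant.
1. N lies on line ZU with ZN:NU = 1:3 ⇒ N = (0, 3/4)
2. G lies on line UZ with UG:GZ = 4:3 ⇒ G = (0, 4/7)
2·[XGU] = 4/7, 2·[XNU] = 3/4
[XGU]:[XNU] = 4/7:3/4 = 16/21

[XGU]:[XNU] = 16/21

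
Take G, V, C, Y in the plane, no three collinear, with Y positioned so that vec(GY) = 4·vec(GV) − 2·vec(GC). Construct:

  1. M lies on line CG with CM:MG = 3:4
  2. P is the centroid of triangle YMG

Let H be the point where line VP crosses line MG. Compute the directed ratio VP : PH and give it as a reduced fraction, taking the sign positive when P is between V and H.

Work in coordinates with G = (0, 0), V = (1, 0), C = (0, 1), Y = (4, -2).
1. M lies on line CG with CM:MG = 3:4 ⇒ M = (0, 4/7)
2. P is the centroid of triangle YMG ⇒ P = (4/3, -10/21)
line VP meets MG at H = (0, 10/7)
P = V + t·(H−V) with t = -1/3, so VP:PH = -1/3:4/3

VP:PH = -1/4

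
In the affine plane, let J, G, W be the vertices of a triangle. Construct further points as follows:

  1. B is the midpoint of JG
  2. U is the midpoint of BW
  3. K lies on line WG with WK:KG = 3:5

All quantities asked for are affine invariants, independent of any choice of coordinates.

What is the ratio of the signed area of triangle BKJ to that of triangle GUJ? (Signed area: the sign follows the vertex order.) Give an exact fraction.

[BKJ]:[GUJ] = 5/8

Choose coordinates J = (0, 0), G = (1, 0), W = (0, 1).
1. B is the midpoint of JG ⇒ B = (1/2, 0)
2. U is the midpoint of BW ⇒ U = (1/4, 1/2)
3. K lies on line WG with WK:KG = 3:5 ⇒ K = (3/8, 5/8)
2·[BKJ] = 5/16, 2·[GUJ] = 1/2
[BKJ]:[GUJ] = 5/16:1/2 = 5/8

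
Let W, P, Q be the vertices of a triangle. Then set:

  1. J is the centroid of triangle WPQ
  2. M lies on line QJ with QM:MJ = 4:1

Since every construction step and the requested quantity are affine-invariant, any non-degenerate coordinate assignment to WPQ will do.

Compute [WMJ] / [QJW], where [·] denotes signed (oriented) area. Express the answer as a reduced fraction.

Choose coordinates W = (0, 0), P = (1, 0), Q = (0, 1).
1. J is the centroid of triangle WPQ ⇒ J = (1/3, 1/3)
2. M lies on line QJ with QM:MJ = 4:1 ⇒ M = (4/15, 7/15)
2·[WMJ] = -1/15, 2·[QJW] = -1/3
[WMJ]:[QJW] = -1/15:-1/3 = 1/5

[WMJ]:[QJW] = 1/5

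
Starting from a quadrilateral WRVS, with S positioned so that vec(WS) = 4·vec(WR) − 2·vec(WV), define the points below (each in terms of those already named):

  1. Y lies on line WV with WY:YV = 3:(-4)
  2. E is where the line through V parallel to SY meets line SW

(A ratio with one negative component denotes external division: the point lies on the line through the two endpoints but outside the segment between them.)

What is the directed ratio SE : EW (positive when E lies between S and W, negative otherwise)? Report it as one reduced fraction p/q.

Work in coordinates with W = (0, 0), R = (1, 0), V = (0, 1), S = (4, -2).
1. Y lies on line WV with WY:YV = 3:(-4) ⇒ Y = (0, -3)
2. E is where the line through V parallel to SY meets line SW ⇒ E = (-4/3, 2/3)
E = S + t·(W−S) with t = 4/3, so SE:EW = t:(1−t) = 4/3:-1/3

SE:EW = -4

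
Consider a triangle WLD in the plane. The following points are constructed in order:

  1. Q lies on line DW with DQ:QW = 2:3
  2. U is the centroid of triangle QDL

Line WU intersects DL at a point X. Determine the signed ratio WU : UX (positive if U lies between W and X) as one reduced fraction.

Assign W = (0, 0), L = (1, 0), D = (0, 1) — the answer is frame-independent, so this choice is without loss of generality.
1. Q lies on line DW with DQ:QW = 2:3 ⇒ Q = (0, 3/5)
2. U is the centroid of triangle QDL ⇒ U = (1/3, 8/15)
line WU meets DL at X = (5/13, 8/13)
U = W + t·(X−W) with t = 13/15, so WU:UX = 13/15:2/15

WU:UX = 13/2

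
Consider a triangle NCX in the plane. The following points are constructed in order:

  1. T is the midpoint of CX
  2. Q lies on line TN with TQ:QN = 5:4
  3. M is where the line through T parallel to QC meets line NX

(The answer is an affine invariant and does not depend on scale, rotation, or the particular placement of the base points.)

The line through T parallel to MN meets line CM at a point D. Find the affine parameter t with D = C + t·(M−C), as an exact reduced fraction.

Work in coordinates with N = (0, 0), C = (1, 0), X = (0, 1).
1. T is the midpoint of CX ⇒ T = (1/2, 1/2)
2. Q lies on line TN with TQ:QN = 5:4 ⇒ Q = (2/9, 2/9)
3. M is where the line through T parallel to QC meets line NX ⇒ M = (0, 9/14)
through T parallel to MN: direction (0, -9/14); meets CM at D = (1/2, 9/28)
D = C + t·(M−C) with t = 1/2

t = 1/2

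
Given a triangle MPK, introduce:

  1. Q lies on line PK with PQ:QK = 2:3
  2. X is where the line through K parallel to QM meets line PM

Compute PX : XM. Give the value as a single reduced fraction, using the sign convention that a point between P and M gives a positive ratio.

PX:XM = -5/3

Set M = (0, 0), P = (1, 0), K = (0, 1); any affine frame gives the same invariant.
1. Q lies on line PK with PQ:QK = 2:3 ⇒ Q = (3/5, 2/5)
2. X is where the line through K parallel to QM meets line PM ⇒ X = (-3/2, 0)
X = P + t·(M−P) with t = 5/2, so PX:XM = t:(1−t) = 5/2:-3/2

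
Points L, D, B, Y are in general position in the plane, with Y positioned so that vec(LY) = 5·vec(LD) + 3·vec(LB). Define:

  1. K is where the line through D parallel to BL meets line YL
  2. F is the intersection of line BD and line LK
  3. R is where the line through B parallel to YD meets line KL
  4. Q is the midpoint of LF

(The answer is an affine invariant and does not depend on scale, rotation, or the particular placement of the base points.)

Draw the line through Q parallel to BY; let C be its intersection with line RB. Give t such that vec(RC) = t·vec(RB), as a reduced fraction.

t = 67/112

Choose coordinates L = (0, 0), D = (1, 0), B = (0, 1), Y = (5, 3).
1. K is where the line through D parallel to BL meets line YL ⇒ K = (1, 3/5)
2. F is the intersection of line BD and line LK ⇒ F = (5/8, 3/8)
3. R is where the line through B parallel to YD meets line KL ⇒ R = (-20/3, -4)
4. Q is the midpoint of LF ⇒ Q = (5/16, 3/16)
through Q parallel to BY: direction (5, 2); meets RB at C = (-75/28, -113/112)
C = R + t·(B−R) with t = 67/112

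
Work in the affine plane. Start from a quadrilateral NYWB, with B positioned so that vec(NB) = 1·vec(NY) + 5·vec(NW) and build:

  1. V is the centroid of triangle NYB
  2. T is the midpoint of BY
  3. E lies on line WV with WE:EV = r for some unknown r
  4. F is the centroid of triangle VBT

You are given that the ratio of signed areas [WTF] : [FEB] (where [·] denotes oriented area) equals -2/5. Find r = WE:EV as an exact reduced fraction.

r = -1/5

Work in coordinates with N = (0, 0), Y = (1, 0), W = (0, 1), B = (1, 5).
1. V is the centroid of triangle NYB ⇒ V = (2/3, 5/3)
2. T is the midpoint of BY ⇒ T = (1, 5/2)
3. With WE:EV = r, write λ = r/(r+1) so E = W + λ·(V−W); E is affine-linear in λ
4. F is the centroid of triangle VBT ⇒ F = (8/9, 55/18)
Every point depending on E is an affine combination of E and λ-independent points, so each such coordinate is linear in λ; the λ² term in each signed area is a multiple of (V−W)×(V−W) = 0, so 2·[WTF] and 2·[FEB] are each linear in λ. Evaluating at λ=0 and λ=1:
  2·[WTF] = 13/18,   2·[FEB] = 11/9·λ − 3/2
So [WTF]:[FEB] = (13/18) / (11/9·λ − 3/2). Setting this equal to -2/5:
  13/18 = -2/5·(11/9·λ − 3/2)  ⇒  λ = -1/4
Then r = λ/(1−λ) = (-1/4)/(5/4) = -1/5. Check: with r = -1/5, E = (-1/6, 5/6) and [WTF]:[FEB] = -2/5 as required.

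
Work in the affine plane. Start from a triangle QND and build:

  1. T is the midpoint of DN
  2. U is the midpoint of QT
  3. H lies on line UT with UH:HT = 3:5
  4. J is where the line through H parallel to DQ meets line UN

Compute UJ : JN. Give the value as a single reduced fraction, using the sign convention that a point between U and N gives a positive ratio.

Work in coordinates with Q = (0, 0), N = (1, 0), D = (0, 1).
1. T is the midpoint of DN ⇒ T = (1/2, 1/2)
2. U is the midpoint of QT ⇒ U = (1/4, 1/4)
3. H lies on line UT with UH:HT = 3:5 ⇒ H = (11/32, 11/32)
4. J is where the line through H parallel to DQ meets line UN ⇒ J = (11/32, 7/32)
J = U + t·(N−U) with t = 1/8, so UJ:JN = t:(1−t) = 1/8:7/8

UJ:JN = 1/7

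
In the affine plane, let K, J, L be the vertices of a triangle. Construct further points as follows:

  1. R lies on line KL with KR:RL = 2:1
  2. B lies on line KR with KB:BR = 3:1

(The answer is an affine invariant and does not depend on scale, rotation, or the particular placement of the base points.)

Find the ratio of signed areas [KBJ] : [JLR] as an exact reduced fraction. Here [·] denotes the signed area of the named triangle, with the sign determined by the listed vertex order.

[KBJ]:[JLR] = -3/2

Work in coordinates with K = (0, 0), J = (1, 0), L = (0, 1).
1. R lies on line KL with KR:RL = 2:1 ⇒ R = (0, 2/3)
2. B lies on line KR with KB:BR = 3:1 ⇒ B = (0, 1/2)
2·[KBJ] = -1/2, 2·[JLR] = 1/3
[KBJ]:[JLR] = -1/2:1/3 = -3/2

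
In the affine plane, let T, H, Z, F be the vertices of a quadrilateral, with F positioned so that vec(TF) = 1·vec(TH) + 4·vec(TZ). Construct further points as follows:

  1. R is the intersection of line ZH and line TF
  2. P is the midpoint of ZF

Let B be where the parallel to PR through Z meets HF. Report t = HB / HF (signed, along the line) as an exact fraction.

Choose coordinates T = (0, 0), H = (1, 0), Z = (0, 1), F = (1, 4).
1. R is the intersection of line ZH and line TF ⇒ R = (1/5, 4/5)
2. P is the midpoint of ZF ⇒ P = (1/2, 5/2)
through Z parallel to PR: direction (-3/10, -17/10); meets HF at B = (1, 20/3)
B = H + t·(F−H) with t = 5/3

t = 5/3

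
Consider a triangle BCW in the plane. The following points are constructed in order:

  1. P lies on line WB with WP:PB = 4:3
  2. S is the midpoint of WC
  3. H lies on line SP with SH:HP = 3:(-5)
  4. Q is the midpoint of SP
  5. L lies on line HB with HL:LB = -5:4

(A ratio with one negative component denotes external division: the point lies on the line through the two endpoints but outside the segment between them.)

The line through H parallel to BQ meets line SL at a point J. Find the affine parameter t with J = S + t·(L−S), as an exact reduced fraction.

t = -3/17

Choose coordinates B = (0, 0), C = (1, 0), W = (0, 1).
1. P lies on line WB with WP:PB = 4:3 ⇒ P = (0, 3/7)
2. S is the midpoint of WC ⇒ S = (1/2, 1/2)
3. H lies on line SP with SH:HP = 3:(-5) ⇒ H = (5/4, 17/28)
4. Q is the midpoint of SP ⇒ Q = (1/4, 13/28)
5. L lies on line HB with HL:LB = -5:4 ⇒ L = (-5, -17/7)
through H parallel to BQ: direction (1/4, 13/28); meets SL at J = (25/17, 121/119)
J = S + t·(L−S) with t = -3/17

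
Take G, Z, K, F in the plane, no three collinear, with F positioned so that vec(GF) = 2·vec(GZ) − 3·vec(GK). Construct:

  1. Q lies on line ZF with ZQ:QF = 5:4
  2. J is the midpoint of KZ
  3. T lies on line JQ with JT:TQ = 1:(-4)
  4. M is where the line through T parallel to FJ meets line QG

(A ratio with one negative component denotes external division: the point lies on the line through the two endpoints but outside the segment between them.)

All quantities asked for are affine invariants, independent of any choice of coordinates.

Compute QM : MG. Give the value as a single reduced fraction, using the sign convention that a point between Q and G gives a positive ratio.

Work in coordinates with G = (0, 0), Z = (1, 0), K = (0, 1), F = (2, -3).
1. Q lies on line ZF with ZQ:QF = 5:4 ⇒ Q = (14/9, -5/3)
2. J is the midpoint of KZ ⇒ J = (1/2, 1/2)
3. T lies on line JQ with JT:TQ = 1:(-4) ⇒ T = (4/27, 11/9)
4. M is where the line through T parallel to FJ meets line QG ⇒ M = (1778/1431, -635/477)
M = Q + t·(G−Q) with t = 32/159, so QM:MG = t:(1−t) = 32/159:127/159

QM:MG = 32/127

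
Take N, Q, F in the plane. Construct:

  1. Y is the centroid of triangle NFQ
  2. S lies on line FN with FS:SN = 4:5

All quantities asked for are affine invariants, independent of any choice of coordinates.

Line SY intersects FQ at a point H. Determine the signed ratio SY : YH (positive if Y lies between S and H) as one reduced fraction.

SY:YH = 1/3

Assign N = (0, 0), Q = (1, 0), F = (0, 1) — the answer is frame-independent, so this choice is without loss of generality.
1. Y is the centroid of triangle NFQ ⇒ Y = (1/3, 1/3)
2. S lies on line FN with FS:SN = 4:5 ⇒ S = (0, 5/9)
line SY meets FQ at H = (4/3, -1/3)
Y = S + t·(H−S) with t = 1/4, so SY:YH = 1/4:3/4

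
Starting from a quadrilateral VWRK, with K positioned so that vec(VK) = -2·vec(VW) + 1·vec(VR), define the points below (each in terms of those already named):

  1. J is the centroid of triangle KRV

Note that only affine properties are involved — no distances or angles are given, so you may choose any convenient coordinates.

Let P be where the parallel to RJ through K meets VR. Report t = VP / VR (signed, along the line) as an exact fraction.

t = 2

Set V = (0, 0), W = (1, 0), R = (0, 1), K = (-2, 1); any affine frame gives the same invariant.
1. J is the centroid of triangle KRV ⇒ J = (-2/3, 2/3)
through K parallel to RJ: direction (-2/3, -1/3); meets VR at P = (0, 2)
P = V + t·(R−V) with t = 2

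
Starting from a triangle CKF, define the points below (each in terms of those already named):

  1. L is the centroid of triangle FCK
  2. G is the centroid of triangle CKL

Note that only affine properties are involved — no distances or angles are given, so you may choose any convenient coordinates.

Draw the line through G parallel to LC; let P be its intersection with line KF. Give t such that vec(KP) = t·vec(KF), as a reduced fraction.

t = 1/3

Choose coordinates C = (0, 0), K = (1, 0), F = (0, 1).
1. L is the centroid of triangle FCK ⇒ L = (1/3, 1/3)
2. G is the centroid of triangle CKL ⇒ G = (4/9, 1/9)
through G parallel to LC: direction (-1/3, -1/3); meets KF at P = (2/3, 1/3)
P = K + t·(F−K) with t = 1/3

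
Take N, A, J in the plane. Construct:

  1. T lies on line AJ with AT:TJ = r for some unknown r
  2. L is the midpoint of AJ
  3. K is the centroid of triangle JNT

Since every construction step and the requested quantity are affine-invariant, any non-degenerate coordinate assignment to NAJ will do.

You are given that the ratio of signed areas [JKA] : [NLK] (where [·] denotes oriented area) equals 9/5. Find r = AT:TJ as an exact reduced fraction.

Set N = (0, 0), A = (1, 0), J = (0, 1); any affine frame gives the same invariant.
1. With AT:TJ = r, write λ = r/(r+1) so T = A + λ·(J−A); T is affine-linear in λ
2. L is the midpoint of AJ ⇒ L = (1/2, 1/2)
3. K is the centroid of triangle JNT ⇒ K is an affine combination of earlier points and hence also affine-linear in λ
Every point depending on T is an affine combination of T and λ-independent points, so each such coordinate is linear in λ; the λ² term in each signed area is a multiple of (J−A)×(J−A) = 0, so 2·[JKA] and 2·[NLK] are each linear in λ. Evaluating at λ=0 and λ=1:
  2·[JKA] = 1/3,   2·[NLK] = 1/3·λ
So [JKA]:[NLK] = (1/3) / (1/3·λ). Setting this equal to 9/5:
  1/3 = 9/5·(1/3·λ)  ⇒  λ = 5/9
Then r = λ/(1−λ) = (5/9)/(4/9) = 5/4. Check: with r = 5/4, T = (4/9, 5/9) and [JKA]:[NLK] = 9/5 as required.

r = 5/4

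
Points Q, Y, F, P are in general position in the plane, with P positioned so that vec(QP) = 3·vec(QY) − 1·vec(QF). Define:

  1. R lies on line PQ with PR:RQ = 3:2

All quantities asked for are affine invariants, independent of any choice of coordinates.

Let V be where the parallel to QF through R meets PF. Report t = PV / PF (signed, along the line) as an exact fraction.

t = 3/5

Set Q = (0, 0), Y = (1, 0), F = (0, 1), P = (3, -1); any affine frame gives the same invariant.
1. R lies on line PQ with PR:RQ = 3:2 ⇒ R = (6/5, -2/5)
through R parallel to QF: direction (0, 1); meets PF at V = (6/5, 1/5)
V = P + t·(F−P) with t = 3/5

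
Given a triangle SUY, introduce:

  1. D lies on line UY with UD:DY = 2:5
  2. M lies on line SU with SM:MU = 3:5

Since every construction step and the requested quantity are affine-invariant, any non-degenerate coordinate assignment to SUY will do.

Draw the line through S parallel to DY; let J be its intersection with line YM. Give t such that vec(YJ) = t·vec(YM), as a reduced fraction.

t = 8/5

Set S = (0, 0), U = (1, 0), Y = (0, 1); any affine frame gives the same invariant.
1. D lies on line UY with UD:DY = 2:5 ⇒ D = (5/7, 2/7)
2. M lies on line SU with SM:MU = 3:5 ⇒ M = (3/8, 0)
through S parallel to DY: direction (-5/7, 5/7); meets YM at J = (3/5, -3/5)
J = Y + t·(M−Y) with t = 8/5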